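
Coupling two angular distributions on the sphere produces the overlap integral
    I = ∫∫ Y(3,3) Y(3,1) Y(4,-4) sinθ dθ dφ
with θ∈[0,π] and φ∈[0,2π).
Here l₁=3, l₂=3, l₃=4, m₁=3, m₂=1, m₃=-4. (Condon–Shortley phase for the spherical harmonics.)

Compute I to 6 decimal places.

Rules hold: Σm=0, L=10 even, 0≤4≤6.
N = 7·7·9 = 441
Δ = 2!·4!·4!/11! = 1/34650
Racah Σ t=0..2: t=0:+1/72 t=1:−1/16 t=2:+1/72 = -5/144
⇒ 3j(3 3 4; 0 0 0)² = 2/77, sgn -1
Racah Σ t=0..0: t=0:+1/1152 = 1/1152
⇒ 3j(3 3 4; 3 1 -4)² = 1/33, sgn +1
4πI² = N·(3j₀)²·(3jₘ)² = 42/121
I = -1·√(0.347107/4π) = -0.16619847

-0.166198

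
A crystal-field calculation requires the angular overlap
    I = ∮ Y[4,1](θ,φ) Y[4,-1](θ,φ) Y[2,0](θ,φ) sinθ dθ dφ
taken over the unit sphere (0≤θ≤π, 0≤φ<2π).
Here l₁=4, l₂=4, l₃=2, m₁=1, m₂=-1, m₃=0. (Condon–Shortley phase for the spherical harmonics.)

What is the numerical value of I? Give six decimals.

Checks pass: Σm=0; 10 even; l₃=2∈[0,8].
(2·4+1)(2·4+1)(2·2+1) = 405
Δ: 6! 2! 2! / 11! → 1/13860
sum: t=2:+1/192 t=3:−1/36 t=4:+1/192 = -5/288
3j²(4 4 2; 0 0 0) = Δ·Π!·Σ² = 20/693  (sign -1)
sum: t=1:−1/480 t=2:+1/48 t=3:−1/144 = 17/1440
3j²(4 4 2; 1 -1 0) = Δ·Π!·Σ² = 289/13860  (sign +1)
combine: 4πI² = 405·20/693·289/13860 = 1445/5929
take √, sign -1: I = -0.13926381

-0.139264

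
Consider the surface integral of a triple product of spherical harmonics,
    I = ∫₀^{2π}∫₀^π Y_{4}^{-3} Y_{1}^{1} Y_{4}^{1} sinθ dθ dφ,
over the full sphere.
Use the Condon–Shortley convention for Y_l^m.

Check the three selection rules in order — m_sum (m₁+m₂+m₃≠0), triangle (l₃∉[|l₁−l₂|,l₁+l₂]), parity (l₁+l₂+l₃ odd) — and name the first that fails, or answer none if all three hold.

m_sum

azimuthal sum: -3 + 1 + 1 = -1  ✗
3 ≤ 4 ≤ 5 (triangle on l)
L = 4 + 1 + 4 = 9 (odd)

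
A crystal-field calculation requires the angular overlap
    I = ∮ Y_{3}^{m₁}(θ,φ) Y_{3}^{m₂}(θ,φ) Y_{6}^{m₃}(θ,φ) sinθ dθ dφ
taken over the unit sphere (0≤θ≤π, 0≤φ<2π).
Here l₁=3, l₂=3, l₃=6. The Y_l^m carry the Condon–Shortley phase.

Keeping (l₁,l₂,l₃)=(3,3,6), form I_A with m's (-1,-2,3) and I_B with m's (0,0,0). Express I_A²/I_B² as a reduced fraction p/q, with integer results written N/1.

189/200

Same 3,3,6: normalisation and zero-m 3j drop out of the ratio.
A: Δ: 0! 6! 6! / 13! → 1/12012; sum: t=0:+1/5760 = 1/5760; 3j²(3 3 6; -1 -2 3) = Δ·Π!·Σ² = 9/286  (sign -1)
B: Δ: 0! 6! 6! / 13! → 1/12012; sum: t=0:+1/1296 = 1/1296; 3j²(3 3 6; 0 0 0) = Δ·Π!·Σ² = 100/3003  (sign +1)
I_A²/I_B² = (9/286)/(100/3003) = 189/200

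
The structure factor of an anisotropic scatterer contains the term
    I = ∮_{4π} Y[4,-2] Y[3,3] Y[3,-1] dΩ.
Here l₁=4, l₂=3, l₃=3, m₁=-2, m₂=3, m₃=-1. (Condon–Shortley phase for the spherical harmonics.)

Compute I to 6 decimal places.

-0.188451

Checks pass: Σm=0; 10 even; l₃=3∈[1,7].
(2·4+1)(2·3+1)(2·3+1) = 441
Δ: 4! 4! 2! / 11! → 1/34650
sum: t=1:−1/72 t=2:+1/16 t=3:−1/72 = 5/144
3j²(4 3 3; 0 0 0) = Δ·Π!·Σ² = 2/77  (sign -1)
sum: t=4:+1/192 = 1/192
3j²(4 3 3; -2 3 -1) = Δ·Π!·Σ² = 3/77  (sign +1)
combine: 4πI² = 441·2/77·3/77 = 54/121
take √, sign -1: I = -0.18845135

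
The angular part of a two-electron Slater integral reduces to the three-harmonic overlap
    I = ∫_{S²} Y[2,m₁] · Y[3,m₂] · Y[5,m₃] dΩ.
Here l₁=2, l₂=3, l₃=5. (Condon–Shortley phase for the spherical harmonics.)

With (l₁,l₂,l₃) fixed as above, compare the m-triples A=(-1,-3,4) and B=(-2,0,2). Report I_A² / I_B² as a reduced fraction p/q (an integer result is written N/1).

12/5

Same 2,3,5: normalisation and zero-m 3j drop out of the ratio.
A: Δ: 0! 4! 6! / 11! → 1/2310; sum: t=0:+1/4320 = 1/4320; 3j²(2 3 5; -1 -3 4) = Δ·Π!·Σ² = 2/55  (sign -1)
B: Δ: 0! 4! 6! / 11! → 1/2310; sum: t=0:+1/864 = 1/864; 3j²(2 3 5; -2 0 2) = Δ·Π!·Σ² = 1/66  (sign -1)
I_A²/I_B² = (2/55)/(1/66) = 12/5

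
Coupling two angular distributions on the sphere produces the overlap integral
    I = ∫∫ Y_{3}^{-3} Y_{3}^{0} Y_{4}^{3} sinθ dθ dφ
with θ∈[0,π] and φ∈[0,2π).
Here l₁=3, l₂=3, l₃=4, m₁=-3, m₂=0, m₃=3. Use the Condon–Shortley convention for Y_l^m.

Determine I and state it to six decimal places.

Rules hold: Σm=0, L=10 even, 0≤4≤6.
N = 7·7·9 = 441
Δ = 2!·4!·4!/11! = 1/34650
Racah Σ t=0..2: t=0:+1/72 t=1:−1/16 t=2:+1/72 = -5/144
⇒ 3j(3 3 4; 0 0 0)² = 2/77, sgn -1
Racah Σ t=2..2: t=2:+1/288 = 1/288
⇒ 3j(3 3 4; -3 0 3)² = 1/22, sgn -1
4πI² = N·(3j₀)²·(3jₘ)² = 63/121
I = +1·√(0.520661/4π) = 0.20355073

0.203551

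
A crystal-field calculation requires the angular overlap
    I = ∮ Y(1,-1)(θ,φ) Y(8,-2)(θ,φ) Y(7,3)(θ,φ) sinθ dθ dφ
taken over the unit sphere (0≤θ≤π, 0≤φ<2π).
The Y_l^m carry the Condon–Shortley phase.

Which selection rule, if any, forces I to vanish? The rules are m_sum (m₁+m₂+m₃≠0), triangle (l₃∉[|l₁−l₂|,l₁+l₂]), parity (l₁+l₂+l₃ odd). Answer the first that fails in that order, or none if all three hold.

none

Σmᵢ = 0  ✓
l₃∈[|l₁−l₂|,l₁+l₂]=[7,9], have l₃=7  ✓
Σlᵢ = 16 ⇒ even  ✓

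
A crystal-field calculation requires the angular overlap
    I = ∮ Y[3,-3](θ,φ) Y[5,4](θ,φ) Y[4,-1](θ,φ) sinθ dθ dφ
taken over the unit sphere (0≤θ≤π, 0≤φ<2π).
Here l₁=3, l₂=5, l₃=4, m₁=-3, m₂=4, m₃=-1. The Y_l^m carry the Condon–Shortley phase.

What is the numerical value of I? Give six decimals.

Checks pass: Σm=0; 12 even; l₃=4∈[2,8].
(2·3+1)(2·5+1)(2·4+1) = 693
Δ: 4! 2! 6! / 13! → 1/180180
sum: t=1:−1/576 t=2:+1/144 t=3:−1/576 = 1/288
3j²(3 5 4; 0 0 0) = Δ·Π!·Σ² = 20/1001  (sign +1)
sum: t=4:+1/5760 = 1/5760
3j²(3 5 4; -3 4 -1) = Δ·Π!·Σ² = 9/286  (sign -1)
combine: 4πI² = 693·20/1001·9/286 = 810/1859
take √, sign -1: I = -0.18620781

-0.186208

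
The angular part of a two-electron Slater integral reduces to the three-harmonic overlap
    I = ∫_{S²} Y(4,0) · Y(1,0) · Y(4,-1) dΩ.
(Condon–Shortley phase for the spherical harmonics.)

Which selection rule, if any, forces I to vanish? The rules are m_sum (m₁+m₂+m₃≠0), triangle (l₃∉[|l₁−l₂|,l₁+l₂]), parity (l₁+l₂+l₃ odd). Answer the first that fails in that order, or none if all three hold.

azimuthal sum: 0 + 0 − 1 = -1  ✗
3 ≤ 4 ≤ 5 (triangle on l)
L = 4 + 1 + 4 = 9 (odd)

m_sum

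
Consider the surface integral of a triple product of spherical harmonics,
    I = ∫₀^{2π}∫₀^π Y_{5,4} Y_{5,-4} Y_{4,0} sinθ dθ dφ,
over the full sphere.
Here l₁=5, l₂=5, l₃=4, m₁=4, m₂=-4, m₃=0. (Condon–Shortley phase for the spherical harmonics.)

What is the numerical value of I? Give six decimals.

Rules hold: Σm=0, L=14 even, 0≤4≤10.
N = 11·11·9 = 1089
Δ = 6!·4!·4!/15! = 1/3153150
Racah Σ t=1..5: t=1:−1/69120 t=2:+1/1728 t=3:−1/576 t=4:+1/1728 t=5:−1/69120 = -7/11520
⇒ 3j(5 5 4; 0 0 0)² = 2/143, sgn -1
Racah Σ t=0..1: t=0:+1/25920 t=1:−1/69120 = 1/41472
⇒ 3j(5 5 4; 4 -4 0)² = 2/143, sgn +1
4πI² = N·(3j₀)²·(3jₘ)² = 36/169
I = -1·√(0.213018/4π) = -0.13019760

-0.130198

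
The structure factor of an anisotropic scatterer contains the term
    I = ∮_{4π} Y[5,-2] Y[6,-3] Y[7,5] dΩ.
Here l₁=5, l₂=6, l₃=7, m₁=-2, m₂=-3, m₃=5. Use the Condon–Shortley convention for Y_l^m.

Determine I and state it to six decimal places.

-0.124673

Rules hold: Σm=0, L=18 even, 1≤7≤11.
N = 11·13·15 = 2145
Δ = 4!·6!·8!/19! = 1/174594420
Racah Σ t=0..4: t=0:+1/4147200 t=1:−1/207360 t=2:+1/82944 t=3:−1/207360 t=4:+1/4147200 = 1/345600
⇒ 3j(5 6 7; 0 0 0)² = 420/46189, sgn -1
Racah Σ t=1..3: t=1:−1/6220800 t=2:+1/2419200 t=3:−1/11612160 = 29/174182400
⇒ 3j(5 6 7; -2 -3 5)² = 841/83980, sgn +1
4πI² = N·(3j₀)²·(3jₘ)² = 264915/1356277
I = -1·√(0.195325/4π) = -0.12467350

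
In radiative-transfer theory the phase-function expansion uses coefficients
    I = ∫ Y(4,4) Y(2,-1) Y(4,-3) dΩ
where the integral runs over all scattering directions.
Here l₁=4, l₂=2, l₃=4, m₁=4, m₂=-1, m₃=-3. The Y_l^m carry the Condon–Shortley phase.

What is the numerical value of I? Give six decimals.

0.198645

Checks pass: Σm=0; 10 even; l₃=4∈[2,6].
(2·4+1)(2·2+1)(2·4+1) = 405
Δ: 2! 6! 2! / 11! → 1/13860
sum: t=0:+1/192 t=1:−1/36 t=2:+1/192 = -5/288
3j²(4 2 4; 0 0 0) = Δ·Π!·Σ² = 20/693  (sign -1)
sum: t=0:+1/1440 = 1/1440
3j²(4 2 4; 4 -1 -3) = Δ·Π!·Σ² = 7/165  (sign -1)
combine: 4πI² = 405·20/693·7/165 = 60/121
take √, sign +1: I = 0.19864517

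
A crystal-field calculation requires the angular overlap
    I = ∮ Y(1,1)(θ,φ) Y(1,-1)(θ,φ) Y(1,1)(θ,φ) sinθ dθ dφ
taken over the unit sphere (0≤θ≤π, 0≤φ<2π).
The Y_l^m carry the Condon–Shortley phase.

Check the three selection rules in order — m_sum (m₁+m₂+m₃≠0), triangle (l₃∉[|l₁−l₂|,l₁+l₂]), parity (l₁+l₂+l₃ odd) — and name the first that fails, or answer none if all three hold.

azimuthal sum: 1 − 1 + 1 = 1  ✗
0 ≤ 1 ≤ 2 (triangle on l)
L = 1 + 1 + 1 = 3 (odd)

m_sum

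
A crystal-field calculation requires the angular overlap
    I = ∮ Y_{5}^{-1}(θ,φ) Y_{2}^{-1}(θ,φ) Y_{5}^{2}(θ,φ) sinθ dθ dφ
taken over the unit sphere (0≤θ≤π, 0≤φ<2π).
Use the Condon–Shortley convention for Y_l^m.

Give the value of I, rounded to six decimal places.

0.104819

Checks pass: Σm=0; 12 even; l₃=5∈[3,7].
(2·5+1)(2·2+1)(2·5+1) = 605
Δ: 2! 8! 2! / 13! → 1/38610
sum: t=0:+1/2880 t=1:−1/576 t=2:+1/2880 = -1/960
3j²(5 2 5; 0 0 0) = Δ·Π!·Σ² = 10/429  (sign +1)
sum: t=0:+1/2880 t=1:−1/1440 = -1/2880
3j²(5 2 5; -1 -1 2) = Δ·Π!·Σ² = 7/715  (sign +1)
combine: 4πI² = 605·10/429·7/715 = 70/507
take √, sign +1: I = 0.10481902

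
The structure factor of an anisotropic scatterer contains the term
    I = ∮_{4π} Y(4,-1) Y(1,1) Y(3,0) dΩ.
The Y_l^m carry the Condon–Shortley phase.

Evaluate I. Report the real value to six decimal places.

m-sum 0 ✓  L=8 even ✓  3≤3≤5 ✓
Π(2lᵢ+1) = 9×3×7 = 189
triangle coeff Δ(4,1,3) = 1/252
Σ_t [1,1]: t=1:−1/36 = -1/36
(3j)²=4/63 [(4 1 3; 0 0 0)], sign=+1
Σ_t [2,2]: t=2:+1/72 = 1/72
(3j)²=5/126 [(4 1 3; -1 1 0)], sign=-1
⇒ 4πI² = 10/21
I = (-1)√(10/21/(4π)) = -0.19466390

-0.194664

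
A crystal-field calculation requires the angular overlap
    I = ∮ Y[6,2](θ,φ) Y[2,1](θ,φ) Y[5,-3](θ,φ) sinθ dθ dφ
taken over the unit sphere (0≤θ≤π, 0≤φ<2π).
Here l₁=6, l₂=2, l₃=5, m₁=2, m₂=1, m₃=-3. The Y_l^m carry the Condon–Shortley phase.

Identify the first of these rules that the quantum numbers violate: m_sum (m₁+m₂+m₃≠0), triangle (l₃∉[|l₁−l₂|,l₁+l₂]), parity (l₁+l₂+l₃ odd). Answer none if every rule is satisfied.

Σmᵢ = 0  ✓
l₃∈[|l₁−l₂|,l₁+l₂]=[4,8], have l₃=5  ✓
Σlᵢ = 13 ⇒ odd  ✗

parity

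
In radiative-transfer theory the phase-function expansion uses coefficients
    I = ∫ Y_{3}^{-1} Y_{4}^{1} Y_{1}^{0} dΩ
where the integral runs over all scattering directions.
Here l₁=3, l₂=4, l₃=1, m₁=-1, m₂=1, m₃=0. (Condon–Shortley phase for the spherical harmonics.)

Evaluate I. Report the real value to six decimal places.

-0.238414

Checks pass: Σm=0; 8 even; l₃=1∈[1,7].
(2·3+1)(2·4+1)(2·1+1) = 189
Δ: 6! 0! 2! / 9! → 1/252
sum: t=3:−1/36 = -1/36
3j²(3 4 1; 0 0 0) = Δ·Π!·Σ² = 4/63  (sign +1)
sum: t=4:+1/48 = 1/48
3j²(3 4 1; -1 1 0) = Δ·Π!·Σ² = 5/84  (sign -1)
combine: 4πI² = 189·4/63·5/84 = 5/7
take √, sign -1: I = -0.23841361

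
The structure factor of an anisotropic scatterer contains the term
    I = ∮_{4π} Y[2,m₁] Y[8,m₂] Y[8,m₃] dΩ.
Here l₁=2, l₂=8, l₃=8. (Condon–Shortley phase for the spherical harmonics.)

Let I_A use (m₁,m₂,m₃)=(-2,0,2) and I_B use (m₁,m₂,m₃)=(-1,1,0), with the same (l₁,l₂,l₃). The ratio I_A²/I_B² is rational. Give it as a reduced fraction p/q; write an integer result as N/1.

Same 2,8,8: normalisation and zero-m 3j drop out of the ratio.
A: Δ: 2! 2! 14! / 19! → 1/348840; sum: t=2:+1/116121600 = 1/116121600; 3j²(2 8 8; -2 0 2) = Δ·Π!·Σ² = 7/323  (sign +1)
B: Δ: 2! 2! 14! / 19! → 1/348840; sum: t=1:−1/58060800 t=2:+1/50803200 = 1/406425600; 3j²(2 8 8; -1 1 0) = Δ·Π!·Σ² = 1/3230  (sign +1)
I_A²/I_B² = (7/323)/(1/3230) = 70/1

70/1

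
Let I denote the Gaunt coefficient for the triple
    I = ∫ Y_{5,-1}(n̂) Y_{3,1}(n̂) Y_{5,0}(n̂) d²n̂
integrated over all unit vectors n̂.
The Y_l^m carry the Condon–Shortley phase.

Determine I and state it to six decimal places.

0.000000

L=13 odd ⇒ parity kills the (l;000) factor ⇒ I = 0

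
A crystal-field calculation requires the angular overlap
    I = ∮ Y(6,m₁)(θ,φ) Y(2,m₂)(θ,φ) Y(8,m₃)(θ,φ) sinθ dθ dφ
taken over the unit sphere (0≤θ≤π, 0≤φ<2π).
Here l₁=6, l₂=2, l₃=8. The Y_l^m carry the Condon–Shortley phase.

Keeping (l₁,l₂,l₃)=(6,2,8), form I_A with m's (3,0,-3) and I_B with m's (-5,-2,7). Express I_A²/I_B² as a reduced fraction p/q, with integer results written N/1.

Shared (l₁,l₂,l₃)=(6,2,8): N and (l;000)² cancel in I_A²/I_B².
A: Δ = 0!·12!·4!/17! = 1/30940; Racah Σ t=0..0: t=0:+1/8709120 = 1/8709120; ⇒ 3j(6 2 8; 3 0 -3)² = 55/3094, sgn -1
B: Δ = 0!·12!·4!/17! = 1/30940; Racah Σ t=0..0: t=0:+1/958003200 = 1/958003200; ⇒ 3j(6 2 8; -5 -2 7)² = 3/68, sgn -1
I_A²/I_B² = (55/3094)/(3/68) = 110/273

110/273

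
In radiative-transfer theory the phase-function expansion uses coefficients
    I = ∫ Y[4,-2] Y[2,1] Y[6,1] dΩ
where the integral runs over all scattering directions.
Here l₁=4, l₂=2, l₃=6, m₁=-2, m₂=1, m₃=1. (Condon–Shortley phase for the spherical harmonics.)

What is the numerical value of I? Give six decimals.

Rules hold: Σm=0, L=12 even, 2≤6≤6.
N = 9·5·13 = 585
Δ = 0!·8!·4!/13! = 1/6435
Racah Σ t=0..0: t=0:+1/2304 = 1/2304
⇒ 3j(4 2 6; 0 0 0)² = 5/143, sgn +1
Racah Σ t=0..0: t=0:+1/8640 = 1/8640
⇒ 3j(4 2 6; -2 1 1)² = 14/1287, sgn -1
4πI² = N·(3j₀)²·(3jₘ)² = 350/1573
I = -1·√(0.222505/4π) = -0.13306527

-0.133065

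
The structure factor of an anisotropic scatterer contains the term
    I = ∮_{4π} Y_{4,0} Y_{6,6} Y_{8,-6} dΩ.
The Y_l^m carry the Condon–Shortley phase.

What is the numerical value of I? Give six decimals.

Rules hold: Σm=0, L=18 even, 2≤8≤10.
N = 9·13·17 = 1989
Δ = 2!·6!·10!/19! = 1/23279256
Racah Σ t=0..2: t=0:+1/1658880 t=1:−1/518400 t=2:+1/1658880 = -1/1382400
⇒ 3j(4 6 8; 0 0 0)² = 504/46189, sgn -1
Racah Σ t=2..2: t=2:+1/348364800 = 1/348364800
⇒ 3j(4 6 8; 0 6 -6)² = 11/646, sgn +1
4πI² = N·(3j₀)²·(3jₘ)² = 2268/6137
I = -1·√(0.369562/4π) = -0.17148989

-0.171490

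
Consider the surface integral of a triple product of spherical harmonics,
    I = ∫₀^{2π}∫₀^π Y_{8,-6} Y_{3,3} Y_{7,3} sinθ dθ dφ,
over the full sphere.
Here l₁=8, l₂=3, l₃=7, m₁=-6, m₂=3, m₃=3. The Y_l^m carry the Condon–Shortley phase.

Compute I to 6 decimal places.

m-sum 0 ✓  L=18 even ✓  5≤7≤11 ✓
Π(2lᵢ+1) = 17×7×15 = 1785
triangle coeff Δ(8,3,7) = 1/5290740
Σ_t [1,3]: t=1:−1/7257600 t=2:+1/2073600 t=3:−1/7257600 = 1/4838400
(3j)²=252/20995 [(8 3 7; 0 0 0)], sign=-1
Σ_t [4,4]: t=4:+1/348364800 = 1/348364800
(3j)²=11/646 [(8 3 7; -6 3 3)], sign=+1
⇒ 4πI² = 29106/79781
I = (-1)√(29106/79781/(4π)) = -0.17038705

-0.170387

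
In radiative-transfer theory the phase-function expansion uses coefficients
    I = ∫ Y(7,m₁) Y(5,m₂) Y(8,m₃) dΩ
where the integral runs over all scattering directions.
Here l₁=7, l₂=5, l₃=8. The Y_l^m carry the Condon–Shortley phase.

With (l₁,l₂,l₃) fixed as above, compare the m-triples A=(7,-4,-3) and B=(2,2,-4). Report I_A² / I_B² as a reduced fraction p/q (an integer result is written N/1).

l's match ⇒ only the (l;m) 3-j factors differ between A and B.
A: triangle coeff Δ(7,5,8) = 1/814773960; Σ_t [0,0]: t=0:+1/10450944000 = 1/10450944000; (3j)²=11/6460 [(7 5 8; 7 -4 -3)], sign=-1
B: triangle coeff Δ(7,5,8) = 1/814773960; Σ_t [1,4]: t=1:−1/74649600 t=2:+1/14515200 t=3:−1/23224320 t=4:+1/313528320 = 7/447897600; (3j)²=343/75582 [(7 5 8; 2 2 -4)], sign=+1
I_A²/I_B² = (11/6460)/(343/75582) = 1287/3430

1287/3430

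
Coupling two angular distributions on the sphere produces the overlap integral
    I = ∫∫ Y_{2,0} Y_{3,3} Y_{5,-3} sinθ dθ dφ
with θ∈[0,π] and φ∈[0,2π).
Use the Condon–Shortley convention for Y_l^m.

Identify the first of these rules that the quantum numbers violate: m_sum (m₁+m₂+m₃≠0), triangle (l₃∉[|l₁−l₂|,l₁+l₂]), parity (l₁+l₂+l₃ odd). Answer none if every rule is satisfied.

none

m₁+m₂+m₃ = 0 + 3 − 3 = 0  ✓
triangle: |2−3|=1 ≤ l₃=5 ≤ 2+3=5  ✓
parity: l₁+l₂+l₃ = 10 is even  ✓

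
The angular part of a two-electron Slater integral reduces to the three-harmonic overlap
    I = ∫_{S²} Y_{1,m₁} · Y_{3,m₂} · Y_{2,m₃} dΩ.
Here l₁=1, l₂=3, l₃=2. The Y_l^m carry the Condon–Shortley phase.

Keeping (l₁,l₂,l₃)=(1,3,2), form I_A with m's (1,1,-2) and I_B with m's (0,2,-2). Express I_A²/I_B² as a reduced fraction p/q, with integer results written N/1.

Same 1,3,2: normalisation and zero-m 3j drop out of the ratio.
A: Δ: 2! 0! 4! / 7! → 1/105; sum: t=0:+1/48 = 1/48; 3j²(1 3 2; 1 1 -2) = Δ·Π!·Σ² = 1/105  (sign +1)
B: Δ: 2! 0! 4! / 7! → 1/105; sum: t=1:−1/24 = -1/24; 3j²(1 3 2; 0 2 -2) = Δ·Π!·Σ² = 1/21  (sign -1)
I_A²/I_B² = (1/105)/(1/21) = 1/5

1/5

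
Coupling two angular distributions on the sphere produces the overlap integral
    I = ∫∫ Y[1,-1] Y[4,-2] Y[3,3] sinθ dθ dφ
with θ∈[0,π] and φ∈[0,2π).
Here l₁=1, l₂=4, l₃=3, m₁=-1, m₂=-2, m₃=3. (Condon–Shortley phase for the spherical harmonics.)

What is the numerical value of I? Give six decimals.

0.061558

Checks pass: Σm=0; 8 even; l₃=3∈[3,5].
(2·1+1)(2·4+1)(2·3+1) = 189
Δ: 2! 0! 6! / 9! → 1/252
sum: t=1:−1/36 = -1/36
3j²(1 4 3; 0 0 0) = Δ·Π!·Σ² = 4/63  (sign +1)
sum: t=2:+1/1440 = 1/1440
3j²(1 4 3; -1 -2 3) = Δ·Π!·Σ² = 1/252  (sign +1)
combine: 4πI² = 189·4/63·1/252 = 1/21
take √, sign +1: I = 0.06155813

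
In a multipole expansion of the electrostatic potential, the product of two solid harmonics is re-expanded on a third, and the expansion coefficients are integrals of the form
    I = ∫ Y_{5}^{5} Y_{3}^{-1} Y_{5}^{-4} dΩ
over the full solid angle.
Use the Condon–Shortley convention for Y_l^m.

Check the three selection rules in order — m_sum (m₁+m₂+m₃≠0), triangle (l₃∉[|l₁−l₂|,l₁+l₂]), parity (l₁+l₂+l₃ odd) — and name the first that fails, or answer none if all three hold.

parity

m₁+m₂+m₃ = 5 − 1 − 4 = 0  ✓
triangle: |5−3|=2 ≤ l₃=5 ≤ 5+3=8  ✓
parity: l₁+l₂+l₃ = 13 is odd  ✗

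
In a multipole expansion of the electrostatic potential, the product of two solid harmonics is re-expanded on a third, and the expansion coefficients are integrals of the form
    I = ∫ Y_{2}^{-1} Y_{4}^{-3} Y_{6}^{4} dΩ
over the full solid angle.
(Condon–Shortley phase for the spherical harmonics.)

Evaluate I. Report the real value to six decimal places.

Rules hold: Σm=0, L=12 even, 2≤6≤6.
N = 5·9·13 = 585
Δ = 0!·4!·8!/13! = 1/6435
Racah Σ t=0..0: t=0:+1/2304 = 1/2304
⇒ 3j(2 4 6; 0 0 0)² = 5/143, sgn +1
Racah Σ t=0..0: t=0:+1/30240 = 1/30240
⇒ 3j(2 4 6; -1 -3 4)² = 16/429, sgn +1
4πI² = N·(3j₀)²·(3jₘ)² = 1200/1573
I = +1·√(0.762873/4π) = 0.24638901

0.246389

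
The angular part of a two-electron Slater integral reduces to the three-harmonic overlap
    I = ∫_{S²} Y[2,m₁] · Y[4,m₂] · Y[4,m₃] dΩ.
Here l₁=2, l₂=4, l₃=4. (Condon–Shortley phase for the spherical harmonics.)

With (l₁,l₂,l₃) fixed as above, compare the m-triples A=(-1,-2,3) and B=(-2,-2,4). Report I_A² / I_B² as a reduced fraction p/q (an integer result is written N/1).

25/8

Shared (l₁,l₂,l₃)=(2,4,4): N and (l;000)² cancel in I_A²/I_B².
A: Δ = 2!·2!·6!/11! = 1/13860; Racah Σ t=1..2: t=1:−1/240 t=2:+1/1440 = -1/288; ⇒ 3j(2 4 4; -1 -2 3)² = 5/132, sgn +1
B: Δ = 2!·2!·6!/11! = 1/13860; Racah Σ t=2..2: t=2:+1/2880 = 1/2880; ⇒ 3j(2 4 4; -2 -2 4)² = 2/165, sgn +1
I_A²/I_B² = (5/132)/(2/165) = 25/8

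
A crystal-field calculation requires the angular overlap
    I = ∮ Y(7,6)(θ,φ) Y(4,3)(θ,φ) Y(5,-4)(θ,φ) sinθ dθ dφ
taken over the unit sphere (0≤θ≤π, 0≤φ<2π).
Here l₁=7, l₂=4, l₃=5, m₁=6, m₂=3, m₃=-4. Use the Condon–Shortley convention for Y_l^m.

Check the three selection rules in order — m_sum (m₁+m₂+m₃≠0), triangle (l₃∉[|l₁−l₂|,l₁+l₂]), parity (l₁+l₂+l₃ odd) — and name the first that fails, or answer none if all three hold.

m_sum

Σmᵢ = 5  ✗
l₃∈[|l₁−l₂|,l₁+l₂]=[3,11], have l₃=5
Σlᵢ = 16 ⇒ even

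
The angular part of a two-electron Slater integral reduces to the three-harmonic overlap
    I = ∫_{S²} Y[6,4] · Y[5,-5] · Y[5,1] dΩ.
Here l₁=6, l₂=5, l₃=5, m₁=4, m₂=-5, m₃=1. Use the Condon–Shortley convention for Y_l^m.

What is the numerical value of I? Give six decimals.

Checks pass: Σm=0; 16 even; l₃=5∈[1,11].
(2·6+1)(2·5+1)(2·5+1) = 1573
Δ: 6! 6! 4! / 17! → 1/28588560
sum: t=1:−1/345600 t=2:+1/13824 t=3:−1/5184 t=4:+1/13824 t=5:−1/345600 = -7/129600
3j²(6 5 5; 0 0 0) = Δ·Π!·Σ² = 80/7293  (sign +1)
sum: t=0:+1/829440 = 1/829440
3j²(6 5 5; 4 -5 1) = Δ·Π!·Σ² = 225/9724  (sign +1)
combine: 4πI² = 1573·80/7293·225/9724 = 1500/3757
take √, sign +1: I = 0.17824613

0.178246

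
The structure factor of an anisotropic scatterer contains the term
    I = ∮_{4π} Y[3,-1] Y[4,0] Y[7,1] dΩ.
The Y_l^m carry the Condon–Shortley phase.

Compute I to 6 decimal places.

-0.218337

Rules hold: Σm=0, L=14 even, 1≤7≤7.
N = 7·9·15 = 945
Δ = 0!·6!·8!/15! = 1/45045
Racah Σ t=0..0: t=0:+1/20736 = 1/20736
⇒ 3j(3 4 7; 0 0 0)² = 35/1287, sgn -1
Racah Σ t=0..0: t=0:+1/27648 = 1/27648
⇒ 3j(3 4 7; -1 0 1)² = 10/429, sgn +1
4πI² = N·(3j₀)²·(3jₘ)² = 12250/20449
I = -1·√(0.599051/4π) = -0.21833687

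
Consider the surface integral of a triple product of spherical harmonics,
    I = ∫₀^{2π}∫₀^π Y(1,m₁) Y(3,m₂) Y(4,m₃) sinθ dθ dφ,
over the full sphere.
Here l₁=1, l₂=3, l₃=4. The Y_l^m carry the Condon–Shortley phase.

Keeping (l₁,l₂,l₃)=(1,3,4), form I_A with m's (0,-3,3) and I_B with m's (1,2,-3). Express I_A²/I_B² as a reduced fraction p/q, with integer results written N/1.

Same 1,3,4: normalisation and zero-m 3j drop out of the ratio.
A: Δ: 0! 2! 6! / 9! → 1/252; sum: t=0:+1/720 = 1/720; 3j²(1 3 4; 0 -3 3) = Δ·Π!·Σ² = 1/36  (sign -1)
B: Δ: 0! 2! 6! / 9! → 1/252; sum: t=0:+1/240 = 1/240; 3j²(1 3 4; 1 2 -3) = Δ·Π!·Σ² = 1/12  (sign -1)
I_A²/I_B² = (1/36)/(1/12) = 1/3

1/3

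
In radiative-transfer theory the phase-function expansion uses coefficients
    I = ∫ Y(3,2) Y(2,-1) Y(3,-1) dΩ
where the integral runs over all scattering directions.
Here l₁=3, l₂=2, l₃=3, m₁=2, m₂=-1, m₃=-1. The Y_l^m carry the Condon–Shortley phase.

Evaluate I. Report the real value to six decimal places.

0.162868

m-sum 0 ✓  L=8 even ✓  1≤3≤5 ✓
Π(2lᵢ+1) = 7×5×7 = 245
triangle coeff Δ(3,2,3) = 1/3780
Σ_t [0,2]: t=0:+1/24 t=1:−1/4 t=2:+1/24 = -1/6
(3j)²=4/105 [(3 2 3; 0 0 0)], sign=+1
Σ_t [0,1]: t=0:+1/12 t=1:−1/48 = 1/16
(3j)²=1/28 [(3 2 3; 2 -1 -1)], sign=+1
⇒ 4πI² = 1/3
I = (+1)√(1/3/(4π)) = 0.16286750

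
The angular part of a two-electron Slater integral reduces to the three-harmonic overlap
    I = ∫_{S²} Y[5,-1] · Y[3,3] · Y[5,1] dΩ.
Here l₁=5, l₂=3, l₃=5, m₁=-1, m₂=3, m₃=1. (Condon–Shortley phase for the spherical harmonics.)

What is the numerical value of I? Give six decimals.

m-sum = -1 + 3 + 1 = 3 ≠ 0 ⇒ I = 0

0.000000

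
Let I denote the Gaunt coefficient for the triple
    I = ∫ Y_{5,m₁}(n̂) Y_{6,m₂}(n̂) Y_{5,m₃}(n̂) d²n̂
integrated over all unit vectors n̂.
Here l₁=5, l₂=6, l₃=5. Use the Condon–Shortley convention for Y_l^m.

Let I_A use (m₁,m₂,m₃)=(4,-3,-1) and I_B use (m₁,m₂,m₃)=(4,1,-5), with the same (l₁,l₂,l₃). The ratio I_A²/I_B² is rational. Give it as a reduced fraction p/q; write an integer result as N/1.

1/21

Shared (l₁,l₂,l₃)=(5,6,5): N and (l;000)² cancel in I_A²/I_B².
A: Δ = 6!·4!·6!/17! = 1/28588560; Racah Σ t=0..1: t=0:+1/155520 t=1:−1/138240 = -1/1244160; ⇒ 3j(5 6 5; 4 -3 -1)² = 3/9724, sgn -1
B: Δ = 6!·4!·6!/17! = 1/28588560; Racah Σ t=1..1: t=1:−1/2073600 = -1/2073600; ⇒ 3j(5 6 5; 4 1 -5)² = 63/9724, sgn -1
I_A²/I_B² = (3/9724)/(63/9724) = 1/21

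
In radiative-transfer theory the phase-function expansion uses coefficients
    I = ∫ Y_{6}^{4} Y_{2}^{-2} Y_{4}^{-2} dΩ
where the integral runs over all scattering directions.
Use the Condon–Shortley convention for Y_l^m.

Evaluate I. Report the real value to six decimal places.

0.230476

m-sum 0 ✓  L=12 even ✓  4≤4≤8 ✓
Π(2lᵢ+1) = 13×5×9 = 585
triangle coeff Δ(6,2,4) = 1/6435
Σ_t [2,2]: t=2:+1/2304 = 1/2304
(3j)²=5/143 [(6 2 4; 0 0 0)], sign=+1
Σ_t [0,0]: t=0:+1/34560 = 1/34560
(3j)²=14/429 [(6 2 4; 4 -2 -2)], sign=+1
⇒ 4πI² = 1050/1573
I = (+1)√(1050/1573/(4π)) = 0.23047581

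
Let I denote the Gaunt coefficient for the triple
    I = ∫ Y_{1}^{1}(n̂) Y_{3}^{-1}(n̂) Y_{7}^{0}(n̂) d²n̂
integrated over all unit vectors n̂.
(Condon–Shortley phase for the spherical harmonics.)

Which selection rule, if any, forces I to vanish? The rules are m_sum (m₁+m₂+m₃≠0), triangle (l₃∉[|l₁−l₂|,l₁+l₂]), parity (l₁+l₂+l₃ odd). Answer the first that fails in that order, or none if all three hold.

m₁+m₂+m₃ = 1 − 1 + 0 = 0  ✓
triangle: |1−3|=2 ≤ l₃=7 ≤ 1+3=4  ✗
parity: l₁+l₂+l₃ = 11 is odd

triangle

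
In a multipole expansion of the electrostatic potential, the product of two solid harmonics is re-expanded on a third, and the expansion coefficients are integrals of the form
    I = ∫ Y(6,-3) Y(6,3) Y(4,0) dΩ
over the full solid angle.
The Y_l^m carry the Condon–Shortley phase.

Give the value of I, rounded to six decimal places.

Checks pass: Σm=0; 16 even; l₃=4∈[0,12].
(2·6+1)(2·6+1)(2·4+1) = 1521
Δ: 8! 4! 4! / 17! → 1/15315300
sum: t=2:+1/829440 t=3:−1/25920 t=4:+1/9216 t=5:−1/25920 t=6:+1/829440 = 7/207360
3j²(6 6 4; 0 0 0) = Δ·Π!·Σ² = 28/2431  (sign +1)
sum: t=5:−1/414720 t=6:+1/51840 t=7:−1/80640 t=8:+1/1451520 = 1/193536
3j²(6 6 4; -3 3 0) = Δ·Π!·Σ² = 81/17017  (sign +1)
combine: 4πI² = 1521·28/2431·81/17017 = 2916/34969
take √, sign +1: I = 0.08146053

0.081461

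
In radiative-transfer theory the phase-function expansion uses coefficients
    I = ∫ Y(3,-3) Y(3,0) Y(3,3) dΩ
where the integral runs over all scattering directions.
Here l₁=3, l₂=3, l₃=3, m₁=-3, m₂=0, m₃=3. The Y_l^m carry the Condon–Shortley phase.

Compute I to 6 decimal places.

L=9 odd ⇒ parity kills the (l;000) factor ⇒ I = 0

0.000000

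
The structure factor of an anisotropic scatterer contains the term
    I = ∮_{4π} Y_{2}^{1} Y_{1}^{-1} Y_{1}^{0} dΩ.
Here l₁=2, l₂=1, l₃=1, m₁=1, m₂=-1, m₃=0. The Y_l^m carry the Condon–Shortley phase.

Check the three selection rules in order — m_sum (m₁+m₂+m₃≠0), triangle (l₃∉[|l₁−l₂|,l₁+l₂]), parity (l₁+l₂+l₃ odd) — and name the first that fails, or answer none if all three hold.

Σmᵢ = 0  ✓
l₃∈[|l₁−l₂|,l₁+l₂]=[1,3], have l₃=1  ✓
Σlᵢ = 4 ⇒ even  ✓

none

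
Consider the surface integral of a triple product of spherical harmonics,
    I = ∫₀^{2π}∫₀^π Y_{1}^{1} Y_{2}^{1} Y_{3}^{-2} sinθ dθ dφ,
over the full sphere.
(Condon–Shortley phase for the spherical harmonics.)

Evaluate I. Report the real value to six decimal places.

0.261169

m-sum 0 ✓  L=6 even ✓  1≤3≤3 ✓
Π(2lᵢ+1) = 3×5×7 = 105
triangle coeff Δ(1,2,3) = 1/105
Σ_t [0,0]: t=0:+1/4 = 1/4
(3j)²=3/35 [(1 2 3; 0 0 0)], sign=-1
Σ_t [0,0]: t=0:+1/12 = 1/12
(3j)²=2/21 [(1 2 3; 1 1 -2)], sign=-1
⇒ 4πI² = 6/7
I = (+1)√(6/7/(4π)) = 0.26116903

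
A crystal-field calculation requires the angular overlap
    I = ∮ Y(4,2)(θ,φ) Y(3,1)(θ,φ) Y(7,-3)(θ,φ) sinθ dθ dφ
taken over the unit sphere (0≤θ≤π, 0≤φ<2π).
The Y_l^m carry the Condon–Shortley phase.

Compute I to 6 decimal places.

m-sum 0 ✓  L=14 even ✓  1≤7≤7 ✓
Π(2lᵢ+1) = 9×7×15 = 945
triangle coeff Δ(4,3,7) = 1/45045
Σ_t [0,0]: t=0:+1/20736 = 1/20736
(3j)²=35/1287 [(4 3 7; 0 0 0)], sign=-1
Σ_t [0,0]: t=0:+1/69120 = 1/69120
(3j)²=4/143 [(4 3 7; 2 1 -3)], sign=+1
⇒ 4πI² = 14700/20449
I = (-1)√(14700/20449/(4π)) = -0.23917605

-0.239176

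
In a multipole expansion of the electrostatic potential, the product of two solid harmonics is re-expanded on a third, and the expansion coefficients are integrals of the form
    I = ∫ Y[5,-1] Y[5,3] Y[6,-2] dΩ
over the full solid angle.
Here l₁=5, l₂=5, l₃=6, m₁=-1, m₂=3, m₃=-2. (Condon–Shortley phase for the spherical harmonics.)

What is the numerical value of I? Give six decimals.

-0.106727

Rules hold: Σm=0, L=16 even, 0≤6≤10.
N = 11·11·13 = 1573
Δ = 4!·6!·6!/17! = 1/28588560
Racah Σ t=0..4: t=0:+1/345600 t=1:−1/13824 t=2:+1/5184 t=3:−1/13824 t=4:+1/345600 = 7/129600
⇒ 3j(5 5 6; 0 0 0)² = 80/7293, sgn +1
Racah Σ t=2..4: t=2:+1/138240 t=3:−1/25920 t=4:+1/55296 = -11/829440
⇒ 3j(5 5 6; -1 3 -2)² = 11/1326, sgn -1
4πI² = N·(3j₀)²·(3jₘ)² = 4840/33813
I = -1·√(0.14314/4π) = -0.10672739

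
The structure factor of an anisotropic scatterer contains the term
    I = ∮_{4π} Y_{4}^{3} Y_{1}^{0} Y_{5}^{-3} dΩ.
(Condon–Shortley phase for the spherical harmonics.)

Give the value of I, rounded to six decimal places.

-0.196426

m-sum 0 ✓  L=10 even ✓  3≤5≤5 ✓
Π(2lᵢ+1) = 9×3×11 = 297
triangle coeff Δ(4,1,5) = 1/495
Σ_t [0,0]: t=0:+1/576 = 1/576
(3j)²=5/99 [(4 1 5; 0 0 0)], sign=-1
Σ_t [0,0]: t=0:+1/5040 = 1/5040
(3j)²=16/495 [(4 1 5; 3 0 -3)], sign=+1
⇒ 4πI² = 16/33
I = (-1)√(16/33/(4π)) = -0.19642560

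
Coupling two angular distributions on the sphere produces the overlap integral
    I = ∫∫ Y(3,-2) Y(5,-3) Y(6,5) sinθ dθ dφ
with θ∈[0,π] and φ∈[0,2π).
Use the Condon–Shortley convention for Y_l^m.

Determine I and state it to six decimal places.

-0.169016

m-sum 0 ✓  L=14 even ✓  2≤6≤8 ✓
Π(2lᵢ+1) = 7×11×13 = 1001
triangle coeff Δ(3,5,6) = 1/675675
Σ_t [0,2]: t=0:+1/8640 t=1:−1/2304 t=2:+1/8640 = -7/34560
(3j)²=7/429 [(3 5 6; 0 0 0)], sign=-1
Σ_t [1,2]: t=1:−1/120960 t=2:+1/483840 = -1/161280
(3j)²=2/91 [(3 5 6; -2 -3 5)], sign=+1
⇒ 4πI² = 14/39
I = (-1)√(14/39/(4π)) = -0.16901560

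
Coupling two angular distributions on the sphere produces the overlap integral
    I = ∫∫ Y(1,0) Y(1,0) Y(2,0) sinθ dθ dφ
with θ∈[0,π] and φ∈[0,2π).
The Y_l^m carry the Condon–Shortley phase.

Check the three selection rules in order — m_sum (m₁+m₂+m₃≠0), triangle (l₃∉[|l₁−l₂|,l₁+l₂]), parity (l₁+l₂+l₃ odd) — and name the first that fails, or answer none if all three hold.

none

Σmᵢ = 0  ✓
l₃∈[|l₁−l₂|,l₁+l₂]=[0,2], have l₃=2  ✓
Σlᵢ = 4 ⇒ even  ✓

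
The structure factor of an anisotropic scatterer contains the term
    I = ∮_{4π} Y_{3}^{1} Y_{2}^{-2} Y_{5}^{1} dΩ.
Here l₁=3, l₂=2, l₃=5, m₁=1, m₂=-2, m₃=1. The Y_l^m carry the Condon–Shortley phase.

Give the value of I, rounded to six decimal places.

Checks pass: Σm=0; 10 even; l₃=5∈[1,5].
(2·3+1)(2·2+1)(2·5+1) = 385
Δ: 0! 6! 4! / 11! → 1/2310
sum: t=0:+1/144 = 1/144
3j²(3 2 5; 0 0 0) = Δ·Π!·Σ² = 10/231  (sign -1)
sum: t=0:+1/1152 = 1/1152
3j²(3 2 5; 1 -2 1) = Δ·Π!·Σ² = 1/154  (sign +1)
combine: 4πI² = 385·10/231·1/154 = 25/231
take √, sign -1: I = -0.09280237

-0.092802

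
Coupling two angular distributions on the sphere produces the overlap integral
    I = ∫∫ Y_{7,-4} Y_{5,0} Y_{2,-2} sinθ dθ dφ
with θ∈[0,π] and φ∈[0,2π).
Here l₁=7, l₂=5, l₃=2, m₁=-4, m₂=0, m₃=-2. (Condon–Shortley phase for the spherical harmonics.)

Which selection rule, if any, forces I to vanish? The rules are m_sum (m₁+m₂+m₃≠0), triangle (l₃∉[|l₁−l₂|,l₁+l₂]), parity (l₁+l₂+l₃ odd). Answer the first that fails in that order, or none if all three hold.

Σmᵢ = -6  ✗
l₃∈[|l₁−l₂|,l₁+l₂]=[2,12], have l₃=2
Σlᵢ = 14 ⇒ even

m_sum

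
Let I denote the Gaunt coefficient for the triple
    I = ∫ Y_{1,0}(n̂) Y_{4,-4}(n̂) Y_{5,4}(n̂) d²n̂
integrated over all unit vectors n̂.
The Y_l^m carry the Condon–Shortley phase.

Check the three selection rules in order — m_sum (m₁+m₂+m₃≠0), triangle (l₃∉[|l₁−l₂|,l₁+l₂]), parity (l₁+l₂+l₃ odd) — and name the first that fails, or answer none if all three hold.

m₁+m₂+m₃ = 0 − 4 + 4 = 0  ✓
triangle: |1−4|=3 ≤ l₃=5 ≤ 1+4=5  ✓
parity: l₁+l₂+l₃ = 10 is even  ✓

none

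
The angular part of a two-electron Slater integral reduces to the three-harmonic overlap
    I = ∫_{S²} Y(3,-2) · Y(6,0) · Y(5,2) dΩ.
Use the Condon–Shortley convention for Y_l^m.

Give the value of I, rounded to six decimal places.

m-sum 0 ✓  L=14 even ✓  3≤5≤9 ✓
Π(2lᵢ+1) = 7×13×11 = 1001
triangle coeff Δ(3,6,5) = 1/675675
Σ_t [1,3]: t=1:−1/8640 t=2:+1/2304 t=3:−1/8640 = 7/34560
(3j)²=7/429 [(3 6 5; 0 0 0)], sign=-1
Σ_t [3,4]: t=3:−1/8640 t=4:+1/34560 = -1/11520
(3j)²=3/143 [(3 6 5; -2 0 2)], sign=+1
⇒ 4πI² = 49/143
I = (-1)√(49/143/(4π)) = -0.16512966

-0.165130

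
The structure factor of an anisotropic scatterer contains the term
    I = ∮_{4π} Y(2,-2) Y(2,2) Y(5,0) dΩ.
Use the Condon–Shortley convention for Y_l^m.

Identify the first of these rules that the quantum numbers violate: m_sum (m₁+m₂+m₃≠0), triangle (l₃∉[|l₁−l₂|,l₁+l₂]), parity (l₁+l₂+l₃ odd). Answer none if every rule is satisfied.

Σmᵢ = 0  ✓
l₃∈[|l₁−l₂|,l₁+l₂]=[0,4], have l₃=5  ✗
Σlᵢ = 9 ⇒ odd

triangle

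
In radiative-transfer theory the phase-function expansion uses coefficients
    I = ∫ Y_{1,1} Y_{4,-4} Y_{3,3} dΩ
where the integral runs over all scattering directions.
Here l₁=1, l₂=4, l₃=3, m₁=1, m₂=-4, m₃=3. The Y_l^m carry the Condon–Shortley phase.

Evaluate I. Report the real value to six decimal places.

Checks pass: Σm=0; 8 even; l₃=3∈[3,5].
(2·1+1)(2·4+1)(2·3+1) = 189
Δ: 2! 0! 6! / 9! → 1/252
sum: t=1:−1/36 = -1/36
3j²(1 4 3; 0 0 0) = Δ·Π!·Σ² = 4/63  (sign +1)
sum: t=0:+1/1440 = 1/1440
3j²(1 4 3; 1 -4 3) = Δ·Π!·Σ² = 1/9  (sign +1)
combine: 4πI² = 189·4/63·1/9 = 4/3
take √, sign +1: I = 0.32573501

0.325735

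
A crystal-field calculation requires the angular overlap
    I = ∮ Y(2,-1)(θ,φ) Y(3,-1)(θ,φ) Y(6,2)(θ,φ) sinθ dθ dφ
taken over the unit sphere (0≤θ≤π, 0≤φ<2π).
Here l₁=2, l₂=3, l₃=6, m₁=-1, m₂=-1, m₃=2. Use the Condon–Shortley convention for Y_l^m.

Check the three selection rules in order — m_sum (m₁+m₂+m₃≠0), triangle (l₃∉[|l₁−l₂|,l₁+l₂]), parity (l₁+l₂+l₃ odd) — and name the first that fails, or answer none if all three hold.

triangle

azimuthal sum: -1 − 1 + 2 = 0  ✓
1 ≤ 6 ≤ 5 (triangle on l)  ✗
L = 2 + 3 + 6 = 11 (odd)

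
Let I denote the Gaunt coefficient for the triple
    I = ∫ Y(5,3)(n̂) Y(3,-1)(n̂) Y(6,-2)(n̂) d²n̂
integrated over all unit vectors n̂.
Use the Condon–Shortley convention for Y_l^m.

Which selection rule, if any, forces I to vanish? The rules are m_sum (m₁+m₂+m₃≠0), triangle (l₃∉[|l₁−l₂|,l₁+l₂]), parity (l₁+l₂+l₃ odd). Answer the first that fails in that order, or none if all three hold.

none

m₁+m₂+m₃ = 3 − 1 − 2 = 0  ✓
triangle: |5−3|=2 ≤ l₃=6 ≤ 5+3=8  ✓
parity: l₁+l₂+l₃ = 14 is even  ✓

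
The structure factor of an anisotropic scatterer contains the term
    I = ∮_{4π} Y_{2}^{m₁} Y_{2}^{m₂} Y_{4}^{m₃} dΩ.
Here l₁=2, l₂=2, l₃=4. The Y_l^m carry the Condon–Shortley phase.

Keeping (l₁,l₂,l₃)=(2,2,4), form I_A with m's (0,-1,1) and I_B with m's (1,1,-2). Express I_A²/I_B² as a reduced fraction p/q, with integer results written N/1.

3/4

Same 2,2,4: normalisation and zero-m 3j drop out of the ratio.
A: Δ: 0! 4! 4! / 9! → 1/630; sum: t=0:+1/24 = 1/24; 3j²(2 2 4; 0 -1 1) = Δ·Π!·Σ² = 1/21  (sign -1)
B: Δ: 0! 4! 4! / 9! → 1/630; sum: t=0:+1/36 = 1/36; 3j²(2 2 4; 1 1 -2) = Δ·Π!·Σ² = 4/63  (sign +1)
I_A²/I_B² = (1/21)/(4/63) = 3/4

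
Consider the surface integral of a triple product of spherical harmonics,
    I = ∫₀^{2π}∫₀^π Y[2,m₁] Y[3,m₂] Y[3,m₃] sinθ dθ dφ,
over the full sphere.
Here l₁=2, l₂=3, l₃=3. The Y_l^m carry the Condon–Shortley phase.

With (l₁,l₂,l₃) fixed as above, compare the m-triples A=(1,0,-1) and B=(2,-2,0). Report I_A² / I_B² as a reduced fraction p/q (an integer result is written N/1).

Same 2,3,3: normalisation and zero-m 3j drop out of the ratio.
A: Δ: 2! 2! 4! / 9! → 1/3780; sum: t=0:+1/12 t=1:−1/8 = -1/24; 3j²(2 3 3; 1 0 -1) = Δ·Π!·Σ² = 1/210  (sign -1)
B: Δ: 2! 2! 4! / 9! → 1/3780; sum: t=0:+1/24 = 1/24; 3j²(2 3 3; 2 -2 0) = Δ·Π!·Σ² = 1/21  (sign -1)
I_A²/I_B² = (1/210)/(1/21) = 1/10

1/10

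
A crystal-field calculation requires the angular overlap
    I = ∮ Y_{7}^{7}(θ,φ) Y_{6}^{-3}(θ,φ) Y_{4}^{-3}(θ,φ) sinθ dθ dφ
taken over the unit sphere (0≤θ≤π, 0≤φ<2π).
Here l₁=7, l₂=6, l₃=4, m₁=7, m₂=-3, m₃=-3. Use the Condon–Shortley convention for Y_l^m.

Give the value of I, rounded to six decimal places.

0.000000

Σmᵢ = 1 ≠ 0, so the φ-integral vanishes; I = 0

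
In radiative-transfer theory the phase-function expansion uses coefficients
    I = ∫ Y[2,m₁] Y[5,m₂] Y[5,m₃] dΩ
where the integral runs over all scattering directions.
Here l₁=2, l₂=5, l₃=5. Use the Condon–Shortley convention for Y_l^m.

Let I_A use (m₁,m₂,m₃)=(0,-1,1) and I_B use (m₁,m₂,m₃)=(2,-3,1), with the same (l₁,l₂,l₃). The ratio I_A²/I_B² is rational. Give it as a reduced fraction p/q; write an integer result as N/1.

l's match ⇒ only the (l;m) 3-j factors differ between A and B.
A: triangle coeff Δ(2,5,5) = 1/38610; Σ_t [0,2]: t=0:+1/2304 t=1:−1/720 t=2:+1/5760 = -1/1280; (3j)²=27/1430 [(2 5 5; 0 -1 1)], sign=-1
B: triangle coeff Δ(2,5,5) = 1/38610; Σ_t [0,0]: t=0:+1/5760 = 1/5760; (3j)²=56/2145 [(2 5 5; 2 -3 1)], sign=+1
I_A²/I_B² = (27/1430)/(56/2145) = 81/112

81/112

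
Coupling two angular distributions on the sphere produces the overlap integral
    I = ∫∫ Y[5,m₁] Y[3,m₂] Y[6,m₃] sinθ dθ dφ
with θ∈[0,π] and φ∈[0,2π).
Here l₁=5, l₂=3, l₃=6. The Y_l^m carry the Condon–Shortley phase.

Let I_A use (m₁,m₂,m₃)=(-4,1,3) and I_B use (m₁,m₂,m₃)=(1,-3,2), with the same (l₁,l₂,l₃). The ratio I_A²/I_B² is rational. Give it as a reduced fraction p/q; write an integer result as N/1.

36/35

Same 5,3,6: normalisation and zero-m 3j drop out of the ratio.
A: Δ: 2! 8! 4! / 15! → 1/675675; sum: t=1:−1/241920 t=2:+1/40320 = 1/48384; 3j²(5 3 6; -4 1 3) = Δ·Π!·Σ² = 24/1001  (sign -1)
B: Δ: 2! 8! 4! / 15! → 1/675675; sum: t=0:+1/27648 = 1/27648; 3j²(5 3 6; 1 -3 2) = Δ·Π!·Σ² = 10/429  (sign +1)
I_A²/I_B² = (24/1001)/(10/429) = 36/35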